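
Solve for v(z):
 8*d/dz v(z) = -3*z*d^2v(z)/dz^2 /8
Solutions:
 v(z) = C1 + C2/z^(61/3)


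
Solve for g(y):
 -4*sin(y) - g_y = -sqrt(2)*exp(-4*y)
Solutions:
 g(y) = C1 + 4*cos(y) - sqrt(2)*exp(-4*y)/4


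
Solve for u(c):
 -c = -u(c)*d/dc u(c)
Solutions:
 u(c) = -sqrt(C1 + c^2)
 u(c) = sqrt(C1 + c^2)


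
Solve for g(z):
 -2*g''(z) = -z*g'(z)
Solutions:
 g(z) = C1 + C2*erfi(z/2)


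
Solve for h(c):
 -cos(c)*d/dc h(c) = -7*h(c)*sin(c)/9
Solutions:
 h(c) = C1/cos(c)^(7/9)


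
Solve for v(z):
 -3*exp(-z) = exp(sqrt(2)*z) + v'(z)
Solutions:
 v(z) = C1 - sqrt(2)*exp(sqrt(2)*z)/2 + 3*exp(-z)


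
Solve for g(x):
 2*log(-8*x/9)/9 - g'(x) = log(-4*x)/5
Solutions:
 g(x) = C1 + x*log(-x)/45 + x*(-20*log(3) - 1 + 12*log(2))/45


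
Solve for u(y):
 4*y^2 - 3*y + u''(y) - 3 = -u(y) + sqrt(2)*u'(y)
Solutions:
 u(y) = -4*y^2 - 8*sqrt(2)*y + 3*y + (C1*sin(sqrt(2)*y/2) + C2*cos(sqrt(2)*y/2))*exp(sqrt(2)*y/2) - 5 + 3*sqrt(2)


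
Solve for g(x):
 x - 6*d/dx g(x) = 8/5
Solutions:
 g(x) = C1 + x^2/12 - 4*x/15


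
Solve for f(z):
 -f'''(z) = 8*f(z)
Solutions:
 f(z) = C3*exp(-2*z) + (C1*sin(sqrt(3)*z) + C2*cos(sqrt(3)*z))*exp(z)


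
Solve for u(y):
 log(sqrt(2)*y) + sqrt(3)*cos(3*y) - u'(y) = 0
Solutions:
 u(y) = C1 + y*log(y) - y + y*log(2)/2 + sqrt(3)*sin(3*y)/3


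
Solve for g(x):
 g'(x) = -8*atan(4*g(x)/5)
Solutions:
 Integral(1/atan(4*_y/5), (_y, g(x))) = C1 - 8*x


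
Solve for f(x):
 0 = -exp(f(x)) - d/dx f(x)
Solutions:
 f(x) = log(1/(C1 + x))


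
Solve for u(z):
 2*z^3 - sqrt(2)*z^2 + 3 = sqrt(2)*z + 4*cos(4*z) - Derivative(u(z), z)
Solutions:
 u(z) = C1 - z^4/2 + sqrt(2)*z^3/3 + sqrt(2)*z^2/2 - 3*z + sin(4*z)


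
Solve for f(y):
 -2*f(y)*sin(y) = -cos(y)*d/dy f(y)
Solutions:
 f(y) = C1/cos(y)^2


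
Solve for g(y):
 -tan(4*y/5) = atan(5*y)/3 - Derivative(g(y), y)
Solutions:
 g(y) = C1 + y*atan(5*y)/3 - log(25*y^2 + 1)/30 - 5*log(cos(4*y/5))/4


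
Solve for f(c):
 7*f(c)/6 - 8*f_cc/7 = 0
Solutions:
 f(c) = C1*exp(-7*sqrt(3)*c/12) + C2*exp(7*sqrt(3)*c/12)


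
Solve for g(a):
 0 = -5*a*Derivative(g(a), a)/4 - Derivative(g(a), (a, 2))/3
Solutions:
 g(a) = C1 + C2*erf(sqrt(30)*a/4)


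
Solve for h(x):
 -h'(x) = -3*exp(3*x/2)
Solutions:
 h(x) = C1 + 2*exp(3*x/2)


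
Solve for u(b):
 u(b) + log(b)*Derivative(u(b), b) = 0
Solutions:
 u(b) = C1*exp(-li(b))


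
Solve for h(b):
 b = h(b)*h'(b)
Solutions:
 h(b) = -sqrt(C1 + b^2)
 h(b) = sqrt(C1 + b^2)


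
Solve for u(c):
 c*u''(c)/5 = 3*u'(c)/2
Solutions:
 u(c) = C1 + C2*c^(17/2)


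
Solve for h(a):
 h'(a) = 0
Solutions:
 h(a) = C1


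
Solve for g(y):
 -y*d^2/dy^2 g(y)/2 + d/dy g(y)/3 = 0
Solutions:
 g(y) = C1 + C2*y^(5/3)


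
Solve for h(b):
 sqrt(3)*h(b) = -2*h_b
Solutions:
 h(b) = C1*exp(-sqrt(3)*b/2)


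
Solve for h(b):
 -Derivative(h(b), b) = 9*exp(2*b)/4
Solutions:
 h(b) = C1 - 9*exp(2*b)/8


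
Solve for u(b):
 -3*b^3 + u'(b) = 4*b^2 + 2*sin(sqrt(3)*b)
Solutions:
 u(b) = C1 + 3*b^4/4 + 4*b^3/3 - 2*sqrt(3)*cos(sqrt(3)*b)/3


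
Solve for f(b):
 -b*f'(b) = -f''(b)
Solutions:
 f(b) = C1 + C2*erfi(sqrt(2)*b/2)


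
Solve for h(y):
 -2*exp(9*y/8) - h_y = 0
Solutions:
 h(y) = C1 - 16*exp(9*y/8)/9


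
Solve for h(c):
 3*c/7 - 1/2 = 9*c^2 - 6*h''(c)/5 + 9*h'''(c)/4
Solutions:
 h(c) = C1 + C2*c + C3*exp(8*c/15) + 5*c^4/8 + 1555*c^3/336 + 70535*c^2/2688


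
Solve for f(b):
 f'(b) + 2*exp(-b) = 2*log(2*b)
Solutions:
 f(b) = C1 + 2*b*log(b) + 2*b*(-1 + log(2)) + 2*exp(-b)


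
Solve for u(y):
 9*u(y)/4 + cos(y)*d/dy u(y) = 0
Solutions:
 u(y) = C1*(sin(y) - 1)^(9/8)/(sin(y) + 1)^(9/8)


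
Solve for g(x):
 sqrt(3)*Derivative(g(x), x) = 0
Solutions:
 g(x) = C1


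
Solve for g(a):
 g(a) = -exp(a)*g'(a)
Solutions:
 g(a) = C1*exp(exp(-a))


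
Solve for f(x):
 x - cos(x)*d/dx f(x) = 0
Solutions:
 f(x) = C1 + Integral(x/cos(x), x)


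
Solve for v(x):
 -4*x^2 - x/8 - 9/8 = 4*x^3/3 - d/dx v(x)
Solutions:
 v(x) = C1 + x^4/3 + 4*x^3/3 + x^2/16 + 9*x/8


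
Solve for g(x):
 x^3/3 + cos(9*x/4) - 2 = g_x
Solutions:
 g(x) = C1 + x^4/12 - 2*x + 4*sin(9*x/4)/9


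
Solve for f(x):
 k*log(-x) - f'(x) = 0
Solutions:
 f(x) = C1 + k*x*log(-x) - k*x


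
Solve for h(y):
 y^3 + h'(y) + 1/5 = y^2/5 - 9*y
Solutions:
 h(y) = C1 - y^4/4 + y^3/15 - 9*y^2/2 - y/5


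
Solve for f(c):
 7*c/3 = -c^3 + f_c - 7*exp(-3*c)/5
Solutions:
 f(c) = C1 + c^4/4 + 7*c^2/6 - 7*exp(-3*c)/15


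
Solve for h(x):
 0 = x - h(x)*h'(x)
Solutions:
 h(x) = -sqrt(C1 + x^2)
 h(x) = sqrt(C1 + x^2)


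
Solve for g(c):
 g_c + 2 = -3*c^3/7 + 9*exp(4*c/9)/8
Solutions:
 g(c) = C1 - 3*c^4/28 - 2*c + 81*exp(4*c/9)/32


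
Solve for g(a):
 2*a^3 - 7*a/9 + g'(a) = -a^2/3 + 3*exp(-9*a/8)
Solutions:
 g(a) = C1 - a^4/2 - a^3/9 + 7*a^2/18 - 8*exp(-9*a/8)/3


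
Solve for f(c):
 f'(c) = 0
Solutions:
 f(c) = C1


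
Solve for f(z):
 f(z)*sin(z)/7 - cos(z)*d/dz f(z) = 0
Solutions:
 f(z) = C1/cos(z)^(1/7)


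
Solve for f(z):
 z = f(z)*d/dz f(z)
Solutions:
 f(z) = -sqrt(C1 + z^2)
 f(z) = sqrt(C1 + z^2)


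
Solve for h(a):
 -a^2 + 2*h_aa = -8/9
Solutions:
 h(a) = C1 + C2*a + a^4/24 - 2*a^2/9


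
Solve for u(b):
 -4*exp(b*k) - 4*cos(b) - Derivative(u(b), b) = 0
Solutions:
 u(b) = C1 - 4*sin(b) - 4*exp(b*k)/k


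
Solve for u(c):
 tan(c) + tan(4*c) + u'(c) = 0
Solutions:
 u(c) = C1 + log(cos(c)) + log(cos(4*c))/4


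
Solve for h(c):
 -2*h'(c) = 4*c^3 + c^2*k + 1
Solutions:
 h(c) = C1 - c^4/2 - c^3*k/6 - c/2


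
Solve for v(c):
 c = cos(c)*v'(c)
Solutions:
 v(c) = C1 + Integral(c/cos(c), c)


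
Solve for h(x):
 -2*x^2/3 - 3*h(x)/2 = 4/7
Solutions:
 h(x) = -4*x^2/9 - 8/21


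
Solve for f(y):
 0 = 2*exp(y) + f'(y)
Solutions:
 f(y) = C1 - 2*exp(y)


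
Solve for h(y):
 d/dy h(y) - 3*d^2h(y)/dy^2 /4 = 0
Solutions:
 h(y) = C1 + C2*exp(4*y/3)


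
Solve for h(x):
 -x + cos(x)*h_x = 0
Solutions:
 h(x) = C1 + Integral(x/cos(x), x)


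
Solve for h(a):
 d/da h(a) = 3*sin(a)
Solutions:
 h(a) = C1 - 3*cos(a)


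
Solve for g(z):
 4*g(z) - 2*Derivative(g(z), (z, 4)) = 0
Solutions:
 g(z) = C1*exp(-2^(1/4)*z) + C2*exp(2^(1/4)*z) + C3*sin(2^(1/4)*z) + C4*cos(2^(1/4)*z)


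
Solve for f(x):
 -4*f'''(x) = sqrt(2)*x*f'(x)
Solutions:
 f(x) = C1 + Integral(C2*airyai(-sqrt(2)*x/2) + C3*airybi(-sqrt(2)*x/2), x)


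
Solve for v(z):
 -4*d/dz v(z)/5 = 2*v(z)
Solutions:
 v(z) = C1*exp(-5*z/2)


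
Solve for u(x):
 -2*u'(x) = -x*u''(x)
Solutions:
 u(x) = C1 + C2*x^3


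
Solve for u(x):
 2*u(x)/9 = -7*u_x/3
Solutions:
 u(x) = C1*exp(-2*x/21)


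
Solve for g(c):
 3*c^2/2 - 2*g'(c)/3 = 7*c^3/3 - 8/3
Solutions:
 g(c) = C1 - 7*c^4/8 + 3*c^3/4 + 4*c


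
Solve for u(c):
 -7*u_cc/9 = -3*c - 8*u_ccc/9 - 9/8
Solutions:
 u(c) = C1 + C2*c + C3*exp(7*c/8) + 9*c^3/14 + 2295*c^2/784


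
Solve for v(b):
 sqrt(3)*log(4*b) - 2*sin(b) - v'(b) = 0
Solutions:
 v(b) = C1 + sqrt(3)*b*(log(b) - 1) + 2*sqrt(3)*b*log(2) + 2*cos(b)


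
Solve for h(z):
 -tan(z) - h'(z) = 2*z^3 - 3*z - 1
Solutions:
 h(z) = C1 - z^4/2 + 3*z^2/2 + z + log(cos(z))


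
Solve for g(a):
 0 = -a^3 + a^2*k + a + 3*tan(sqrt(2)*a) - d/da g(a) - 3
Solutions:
 g(a) = C1 - a^4/4 + a^3*k/3 + a^2/2 - 3*a - 3*sqrt(2)*log(cos(sqrt(2)*a))/2


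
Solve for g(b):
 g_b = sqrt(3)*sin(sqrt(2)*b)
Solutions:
 g(b) = C1 - sqrt(6)*cos(sqrt(2)*b)/2


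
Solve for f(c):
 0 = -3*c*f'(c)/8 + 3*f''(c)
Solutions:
 f(c) = C1 + C2*erfi(c/4)


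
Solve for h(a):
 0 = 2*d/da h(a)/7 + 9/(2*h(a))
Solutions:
 h(a) = -sqrt(C1 - 126*a)/2
 h(a) = sqrt(C1 - 126*a)/2


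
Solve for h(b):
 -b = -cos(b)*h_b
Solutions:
 h(b) = C1 + Integral(b/cos(b), b)


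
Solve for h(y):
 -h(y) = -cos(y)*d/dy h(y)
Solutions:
 h(y) = C1*sqrt(sin(y) + 1)/sqrt(sin(y) - 1)


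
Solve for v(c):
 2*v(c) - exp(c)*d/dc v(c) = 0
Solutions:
 v(c) = C1*exp(-2*exp(-c))


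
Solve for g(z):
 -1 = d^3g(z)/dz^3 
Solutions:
 g(z) = C1 + C2*z + C3*z^2 - z^3/6


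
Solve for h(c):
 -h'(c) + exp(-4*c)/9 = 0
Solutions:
 h(c) = C1 - exp(-4*c)/36


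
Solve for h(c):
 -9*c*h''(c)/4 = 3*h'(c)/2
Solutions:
 h(c) = C1 + C2*c^(1/3)


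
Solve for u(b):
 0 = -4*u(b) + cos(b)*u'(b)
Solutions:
 u(b) = C1*(sin(b)^2 + 2*sin(b) + 1)/(sin(b)^2 - 2*sin(b) + 1)


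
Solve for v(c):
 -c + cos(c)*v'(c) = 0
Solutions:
 v(c) = C1 + Integral(c/cos(c), c)


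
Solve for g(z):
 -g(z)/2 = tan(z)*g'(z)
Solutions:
 g(z) = C1/sqrt(sin(z))


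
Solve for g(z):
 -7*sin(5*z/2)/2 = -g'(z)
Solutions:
 g(z) = C1 - 7*cos(5*z/2)/5


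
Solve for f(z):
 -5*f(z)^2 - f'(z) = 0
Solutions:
 f(z) = 1/(C1 + 5*z)


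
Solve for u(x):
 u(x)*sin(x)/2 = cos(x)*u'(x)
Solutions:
 u(x) = C1/sqrt(cos(x))


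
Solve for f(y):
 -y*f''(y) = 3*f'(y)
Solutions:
 f(y) = C1 + C2/y^2


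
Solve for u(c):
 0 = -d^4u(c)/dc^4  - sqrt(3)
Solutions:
 u(c) = C1 + C2*c + C3*c^2 + C4*c^3 - sqrt(3)*c^4/24


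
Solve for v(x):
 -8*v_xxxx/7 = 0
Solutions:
 v(x) = C1 + C2*x + C3*x^2 + C4*x^3


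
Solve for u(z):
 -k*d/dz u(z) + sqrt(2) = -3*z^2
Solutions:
 u(z) = C1 + z^3/k + sqrt(2)*z/k


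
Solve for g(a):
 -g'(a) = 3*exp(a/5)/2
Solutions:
 g(a) = C1 - 15*exp(a/5)/2


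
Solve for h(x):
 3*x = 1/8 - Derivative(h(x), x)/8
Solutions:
 h(x) = C1 - 12*x^2 + x


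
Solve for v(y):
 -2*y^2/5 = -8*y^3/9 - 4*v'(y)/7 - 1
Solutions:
 v(y) = C1 - 7*y^4/18 + 7*y^3/30 - 7*y/4


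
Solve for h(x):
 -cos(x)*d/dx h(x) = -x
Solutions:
 h(x) = C1 + Integral(x/cos(x), x)


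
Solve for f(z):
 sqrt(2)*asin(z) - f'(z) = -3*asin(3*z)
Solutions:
 f(z) = C1 + 3*z*asin(3*z) + sqrt(1 - 9*z^2) + sqrt(2)*(z*asin(z) + sqrt(1 - z^2))


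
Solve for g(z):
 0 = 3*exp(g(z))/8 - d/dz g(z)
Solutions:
 g(z) = log(-1/(C1 + 3*z)) + 3*log(2)


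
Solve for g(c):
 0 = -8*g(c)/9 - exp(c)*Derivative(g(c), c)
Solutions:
 g(c) = C1*exp(8*exp(-c)/9)


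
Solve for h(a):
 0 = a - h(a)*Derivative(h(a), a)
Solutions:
 h(a) = -sqrt(C1 + a^2)
 h(a) = sqrt(C1 + a^2)


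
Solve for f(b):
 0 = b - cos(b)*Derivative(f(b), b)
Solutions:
 f(b) = C1 + Integral(b/cos(b), b)


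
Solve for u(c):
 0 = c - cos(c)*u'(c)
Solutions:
 u(c) = C1 + Integral(c/cos(c), c)


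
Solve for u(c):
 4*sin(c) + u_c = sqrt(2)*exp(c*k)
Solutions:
 u(c) = C1 + 4*cos(c) + sqrt(2)*exp(c*k)/k


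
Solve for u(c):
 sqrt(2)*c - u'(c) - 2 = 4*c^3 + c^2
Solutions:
 u(c) = C1 - c^4 - c^3/3 + sqrt(2)*c^2/2 - 2*c


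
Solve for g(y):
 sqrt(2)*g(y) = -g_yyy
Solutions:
 g(y) = C3*exp(-2^(1/6)*y) + (C1*sin(2^(1/6)*sqrt(3)*y/2) + C2*cos(2^(1/6)*sqrt(3)*y/2))*exp(2^(1/6)*y/2)


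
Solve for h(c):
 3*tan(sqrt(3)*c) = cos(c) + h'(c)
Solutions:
 h(c) = C1 - sqrt(3)*log(cos(sqrt(3)*c)) - sin(c)


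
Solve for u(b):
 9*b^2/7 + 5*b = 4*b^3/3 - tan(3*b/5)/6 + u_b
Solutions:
 u(b) = C1 - b^4/3 + 3*b^3/7 + 5*b^2/2 - 5*log(cos(3*b/5))/18


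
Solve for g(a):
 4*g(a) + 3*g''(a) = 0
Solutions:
 g(a) = C1*sin(2*sqrt(3)*a/3) + C2*cos(2*sqrt(3)*a/3)


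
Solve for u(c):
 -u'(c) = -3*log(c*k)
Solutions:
 u(c) = C1 + 3*c*log(c*k) - 3*c


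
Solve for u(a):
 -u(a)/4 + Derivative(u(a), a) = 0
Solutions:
 u(a) = C1*exp(a/4)


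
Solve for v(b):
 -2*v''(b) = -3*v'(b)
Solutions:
 v(b) = C1 + C2*exp(3*b/2)


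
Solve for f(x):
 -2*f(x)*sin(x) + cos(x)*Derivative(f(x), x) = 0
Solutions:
 f(x) = C1/cos(x)^2


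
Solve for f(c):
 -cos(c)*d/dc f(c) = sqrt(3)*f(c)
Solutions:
 f(c) = C1*(sin(c) - 1)^(sqrt(3)/2)/(sin(c) + 1)^(sqrt(3)/2)


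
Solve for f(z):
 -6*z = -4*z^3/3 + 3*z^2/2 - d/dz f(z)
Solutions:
 f(z) = C1 - z^4/3 + z^3/2 + 3*z^2


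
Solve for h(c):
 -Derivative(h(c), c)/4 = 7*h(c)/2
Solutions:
 h(c) = C1*exp(-14*c)


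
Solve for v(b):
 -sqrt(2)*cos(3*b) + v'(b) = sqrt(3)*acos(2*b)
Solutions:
 v(b) = C1 + sqrt(3)*(b*acos(2*b) - sqrt(1 - 4*b^2)/2) + sqrt(2)*sin(3*b)/3


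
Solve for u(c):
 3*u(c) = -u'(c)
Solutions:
 u(c) = C1*exp(-3*c)


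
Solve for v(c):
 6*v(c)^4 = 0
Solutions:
 v(c) = 0


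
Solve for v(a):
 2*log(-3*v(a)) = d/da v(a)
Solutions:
 -Integral(1/(log(-_y) + log(3)), (_y, v(a)))/2 = C1 - a


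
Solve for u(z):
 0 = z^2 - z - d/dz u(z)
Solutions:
 u(z) = C1 + z^3/3 - z^2/2


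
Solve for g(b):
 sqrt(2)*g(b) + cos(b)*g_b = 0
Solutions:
 g(b) = C1*(sin(b) - 1)^(sqrt(2)/2)/(sin(b) + 1)^(sqrt(2)/2)


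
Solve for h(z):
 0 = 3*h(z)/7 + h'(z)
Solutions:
 h(z) = C1*exp(-3*z/7)


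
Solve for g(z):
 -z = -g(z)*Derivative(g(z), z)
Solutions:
 g(z) = -sqrt(C1 + z^2)
 g(z) = sqrt(C1 + z^2)


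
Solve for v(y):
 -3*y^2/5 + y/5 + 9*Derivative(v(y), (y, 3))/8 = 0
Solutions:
 v(y) = C1 + C2*y + C3*y^2 + 2*y^5/225 - y^4/135


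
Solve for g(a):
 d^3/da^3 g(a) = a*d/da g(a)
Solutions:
 g(a) = C1 + Integral(C2*airyai(a) + C3*airybi(a), a)


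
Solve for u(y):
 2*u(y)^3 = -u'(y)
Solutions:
 u(y) = -sqrt(2)*sqrt(-1/(C1 - 2*y))/2
 u(y) = sqrt(2)*sqrt(-1/(C1 - 2*y))/2


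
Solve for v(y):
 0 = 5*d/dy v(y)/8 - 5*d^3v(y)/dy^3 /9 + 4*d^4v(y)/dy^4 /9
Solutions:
 v(y) = C1 + C2*exp(y*(5*5^(2/3)/(9*sqrt(579) + 218)^(1/3) + 10 + 5^(1/3)*(9*sqrt(579) + 218)^(1/3))/24)*sin(sqrt(3)*5^(1/3)*y*(-(9*sqrt(579) + 218)^(1/3) + 5*5^(1/3)/(9*sqrt(579) + 218)^(1/3))/24) + C3*exp(y*(5*5^(2/3)/(9*sqrt(579) + 218)^(1/3) + 10 + 5^(1/3)*(9*sqrt(579) + 218)^(1/3))/24)*cos(sqrt(3)*5^(1/3)*y*(-(9*sqrt(579) + 218)^(1/3) + 5*5^(1/3)/(9*sqrt(579) + 218)^(1/3))/24) + C4*exp(y*(-5^(1/3)*(9*sqrt(579) + 218)^(1/3) - 5*5^(2/3)/(9*sqrt(579) + 218)^(1/3) + 5)/12)


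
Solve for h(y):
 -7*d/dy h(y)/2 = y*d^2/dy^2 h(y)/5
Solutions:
 h(y) = C1 + C2/y^(33/2)


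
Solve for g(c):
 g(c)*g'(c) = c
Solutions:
 g(c) = -sqrt(C1 + c^2)
 g(c) = sqrt(C1 + c^2)


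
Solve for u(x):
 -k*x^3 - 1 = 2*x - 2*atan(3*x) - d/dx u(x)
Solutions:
 u(x) = C1 + k*x^4/4 + x^2 - 2*x*atan(3*x) + x + log(9*x^2 + 1)/3


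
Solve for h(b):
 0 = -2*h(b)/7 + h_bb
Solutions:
 h(b) = C1*exp(-sqrt(14)*b/7) + C2*exp(sqrt(14)*b/7)


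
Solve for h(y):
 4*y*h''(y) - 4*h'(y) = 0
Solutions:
 h(y) = C1 + C2*y^2


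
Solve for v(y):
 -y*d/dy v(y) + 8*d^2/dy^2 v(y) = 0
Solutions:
 v(y) = C1 + C2*erfi(y/4)


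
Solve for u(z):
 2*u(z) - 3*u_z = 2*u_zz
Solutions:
 u(z) = C1*exp(-2*z) + C2*exp(z/2)


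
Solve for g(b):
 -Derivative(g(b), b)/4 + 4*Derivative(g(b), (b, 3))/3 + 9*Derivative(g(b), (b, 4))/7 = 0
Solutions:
 g(b) = C1 + C2*exp(-b*(448*7^(2/3)/(243*sqrt(8873) + 33961)^(1/3) + 7^(1/3)*(243*sqrt(8873) + 33961)^(1/3) + 112)/324)*sin(sqrt(3)*7^(1/3)*b*(-(243*sqrt(8873) + 33961)^(1/3) + 448*7^(1/3)/(243*sqrt(8873) + 33961)^(1/3))/324) + C3*exp(-b*(448*7^(2/3)/(243*sqrt(8873) + 33961)^(1/3) + 7^(1/3)*(243*sqrt(8873) + 33961)^(1/3) + 112)/324)*cos(sqrt(3)*7^(1/3)*b*(-(243*sqrt(8873) + 33961)^(1/3) + 448*7^(1/3)/(243*sqrt(8873) + 33961)^(1/3))/324) + C4*exp(b*(-56 + 448*7^(2/3)/(243*sqrt(8873) + 33961)^(1/3) + 7^(1/3)*(243*sqrt(8873) + 33961)^(1/3))/162)


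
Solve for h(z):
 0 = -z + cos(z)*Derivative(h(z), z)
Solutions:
 h(z) = C1 + Integral(z/cos(z), z)


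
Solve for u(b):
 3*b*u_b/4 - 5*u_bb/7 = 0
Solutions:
 u(b) = C1 + C2*erfi(sqrt(210)*b/20)


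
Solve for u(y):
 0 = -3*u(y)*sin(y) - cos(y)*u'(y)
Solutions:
 u(y) = C1*cos(y)^3


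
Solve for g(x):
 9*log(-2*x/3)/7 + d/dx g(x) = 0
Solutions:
 g(x) = C1 - 9*x*log(-x)/7 + 9*x*(-log(2) + 1 + log(3))/7


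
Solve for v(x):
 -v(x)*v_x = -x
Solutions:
 v(x) = -sqrt(C1 + x^2)
 v(x) = sqrt(C1 + x^2)


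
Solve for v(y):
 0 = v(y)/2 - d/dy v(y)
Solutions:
 v(y) = C1*exp(y/2)


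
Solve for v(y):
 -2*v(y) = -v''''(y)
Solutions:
 v(y) = C1*exp(-2^(1/4)*y) + C2*exp(2^(1/4)*y) + C3*sin(2^(1/4)*y) + C4*cos(2^(1/4)*y)


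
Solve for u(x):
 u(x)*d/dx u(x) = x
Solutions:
 u(x) = -sqrt(C1 + x^2)
 u(x) = sqrt(C1 + x^2)


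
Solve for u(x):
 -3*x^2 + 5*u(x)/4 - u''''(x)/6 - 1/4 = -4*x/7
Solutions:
 u(x) = C1*exp(-15^(1/4)*2^(3/4)*x/2) + C2*exp(15^(1/4)*2^(3/4)*x/2) + C3*sin(15^(1/4)*2^(3/4)*x/2) + C4*cos(15^(1/4)*2^(3/4)*x/2) + 12*x^2/5 - 16*x/35 + 1/5


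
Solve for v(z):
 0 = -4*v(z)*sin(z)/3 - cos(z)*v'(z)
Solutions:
 v(z) = C1*cos(z)^(4/3)


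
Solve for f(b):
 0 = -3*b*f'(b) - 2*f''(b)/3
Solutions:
 f(b) = C1 + C2*erf(3*b/2)


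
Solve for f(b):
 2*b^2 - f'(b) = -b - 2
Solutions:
 f(b) = C1 + 2*b^3/3 + b^2/2 + 2*b


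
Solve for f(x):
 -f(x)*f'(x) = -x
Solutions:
 f(x) = -sqrt(C1 + x^2)
 f(x) = sqrt(C1 + x^2)


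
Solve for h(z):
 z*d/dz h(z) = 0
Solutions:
 h(z) = C1


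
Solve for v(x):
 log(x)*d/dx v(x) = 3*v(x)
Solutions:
 v(x) = C1*exp(3*li(x))


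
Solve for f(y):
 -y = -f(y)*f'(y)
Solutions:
 f(y) = -sqrt(C1 + y^2)
 f(y) = sqrt(C1 + y^2)


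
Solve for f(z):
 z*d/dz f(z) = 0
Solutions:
 f(z) = C1


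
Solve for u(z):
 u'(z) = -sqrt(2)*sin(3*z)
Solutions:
 u(z) = C1 + sqrt(2)*cos(3*z)/3


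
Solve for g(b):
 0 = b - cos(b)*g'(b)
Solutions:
 g(b) = C1 + Integral(b/cos(b), b)


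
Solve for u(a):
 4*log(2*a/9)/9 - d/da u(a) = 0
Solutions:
 u(a) = C1 + 4*a*log(a)/9 - 8*a*log(3)/9 - 4*a/9 + 4*a*log(2)/9


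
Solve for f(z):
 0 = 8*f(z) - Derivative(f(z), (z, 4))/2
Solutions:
 f(z) = C1*exp(-2*z) + C2*exp(2*z) + C3*sin(2*z) + C4*cos(2*z)


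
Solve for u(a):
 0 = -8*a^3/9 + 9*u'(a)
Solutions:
 u(a) = C1 + 2*a^4/81


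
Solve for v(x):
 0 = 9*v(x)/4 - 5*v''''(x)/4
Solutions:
 v(x) = C1*exp(-sqrt(3)*5^(3/4)*x/5) + C2*exp(sqrt(3)*5^(3/4)*x/5) + C3*sin(sqrt(3)*5^(3/4)*x/5) + C4*cos(sqrt(3)*5^(3/4)*x/5)


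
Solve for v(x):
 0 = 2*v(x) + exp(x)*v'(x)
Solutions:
 v(x) = C1*exp(2*exp(-x))


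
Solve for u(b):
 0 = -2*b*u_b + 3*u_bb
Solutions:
 u(b) = C1 + C2*erfi(sqrt(3)*b/3)


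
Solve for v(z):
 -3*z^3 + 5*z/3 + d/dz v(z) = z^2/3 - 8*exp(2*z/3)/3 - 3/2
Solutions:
 v(z) = C1 + 3*z^4/4 + z^3/9 - 5*z^2/6 - 3*z/2 - 4*exp(2*z/3)


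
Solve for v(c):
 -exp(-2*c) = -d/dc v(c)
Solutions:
 v(c) = C1 - exp(-2*c)/2


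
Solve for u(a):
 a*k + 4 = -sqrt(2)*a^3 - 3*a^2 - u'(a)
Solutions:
 u(a) = C1 - sqrt(2)*a^4/4 - a^3 - a^2*k/2 - 4*a


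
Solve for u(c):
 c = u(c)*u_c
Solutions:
 u(c) = -sqrt(C1 + c^2)
 u(c) = sqrt(C1 + c^2)


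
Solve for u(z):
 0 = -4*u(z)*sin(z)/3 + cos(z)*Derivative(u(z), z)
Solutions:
 u(z) = C1/cos(z)^(4/3)


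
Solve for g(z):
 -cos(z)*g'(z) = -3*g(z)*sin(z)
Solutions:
 g(z) = C1/cos(z)^3


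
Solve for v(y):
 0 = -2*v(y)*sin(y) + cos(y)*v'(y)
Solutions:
 v(y) = C1/cos(y)^2


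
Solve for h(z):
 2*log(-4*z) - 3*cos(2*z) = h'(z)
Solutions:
 h(z) = C1 + 2*z*log(-z) - 2*z + 4*z*log(2) - 3*sin(2*z)/2


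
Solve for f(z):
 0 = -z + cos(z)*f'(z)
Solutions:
 f(z) = C1 + Integral(z/cos(z), z)


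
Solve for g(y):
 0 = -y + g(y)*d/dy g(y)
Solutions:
 g(y) = -sqrt(C1 + y^2)
 g(y) = sqrt(C1 + y^2)


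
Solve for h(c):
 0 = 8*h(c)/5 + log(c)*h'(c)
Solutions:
 h(c) = C1*exp(-8*li(c)/5)


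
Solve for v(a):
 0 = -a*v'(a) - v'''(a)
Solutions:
 v(a) = C1 + Integral(C2*airyai(-a) + C3*airybi(-a), a)


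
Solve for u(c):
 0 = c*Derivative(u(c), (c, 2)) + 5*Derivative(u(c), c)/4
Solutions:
 u(c) = C1 + C2/c^(1/4)


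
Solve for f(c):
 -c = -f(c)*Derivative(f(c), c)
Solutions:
 f(c) = -sqrt(C1 + c^2)
 f(c) = sqrt(C1 + c^2)


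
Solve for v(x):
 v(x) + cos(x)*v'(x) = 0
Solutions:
 v(x) = C1*sqrt(sin(x) - 1)/sqrt(sin(x) + 1)


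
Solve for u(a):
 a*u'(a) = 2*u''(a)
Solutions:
 u(a) = C1 + C2*erfi(a/2)


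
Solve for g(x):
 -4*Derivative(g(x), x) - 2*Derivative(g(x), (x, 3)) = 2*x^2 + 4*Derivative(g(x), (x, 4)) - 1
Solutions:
 g(x) = C1 + C2*exp(x*(-2 + (6*sqrt(330) + 109)^(-1/3) + (6*sqrt(330) + 109)^(1/3))/12)*sin(sqrt(3)*x*(-(6*sqrt(330) + 109)^(1/3) + (6*sqrt(330) + 109)^(-1/3))/12) + C3*exp(x*(-2 + (6*sqrt(330) + 109)^(-1/3) + (6*sqrt(330) + 109)^(1/3))/12)*cos(sqrt(3)*x*(-(6*sqrt(330) + 109)^(1/3) + (6*sqrt(330) + 109)^(-1/3))/12) + C4*exp(-x*((6*sqrt(330) + 109)^(-1/3) + 1 + (6*sqrt(330) + 109)^(1/3))/6) - x^3/6 + 3*x/4


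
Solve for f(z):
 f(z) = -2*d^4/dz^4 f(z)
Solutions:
 f(z) = (C1*sin(2^(1/4)*z/2) + C2*cos(2^(1/4)*z/2))*exp(-2^(1/4)*z/2) + (C3*sin(2^(1/4)*z/2) + C4*cos(2^(1/4)*z/2))*exp(2^(1/4)*z/2)


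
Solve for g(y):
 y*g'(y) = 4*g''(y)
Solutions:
 g(y) = C1 + C2*erfi(sqrt(2)*y/4)


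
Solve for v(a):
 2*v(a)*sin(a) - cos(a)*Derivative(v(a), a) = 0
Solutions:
 v(a) = C1/cos(a)^2


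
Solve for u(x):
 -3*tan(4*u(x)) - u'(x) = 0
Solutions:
 u(x) = -asin(C1*exp(-12*x))/4 + pi/4
 u(x) = asin(C1*exp(-12*x))/4


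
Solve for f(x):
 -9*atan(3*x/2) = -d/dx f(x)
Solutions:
 f(x) = C1 + 9*x*atan(3*x/2) - 3*log(9*x^2 + 4)


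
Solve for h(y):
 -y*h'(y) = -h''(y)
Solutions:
 h(y) = C1 + C2*erfi(sqrt(2)*y/2)


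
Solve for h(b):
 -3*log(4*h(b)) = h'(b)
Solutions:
 Integral(1/(log(_y) + 2*log(2)), (_y, h(b)))/3 = C1 - b


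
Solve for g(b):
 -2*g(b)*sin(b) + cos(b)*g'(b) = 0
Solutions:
 g(b) = C1/cos(b)^2


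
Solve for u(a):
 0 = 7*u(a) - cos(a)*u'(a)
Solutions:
 u(a) = C1*sqrt(sin(a) + 1)*(sin(a)^3 + 3*sin(a)^2 + 3*sin(a) + 1)/(sqrt(sin(a) - 1)*(sin(a)^3 - 3*sin(a)^2 + 3*sin(a) - 1))


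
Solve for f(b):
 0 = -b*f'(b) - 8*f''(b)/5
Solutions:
 f(b) = C1 + C2*erf(sqrt(5)*b/4)


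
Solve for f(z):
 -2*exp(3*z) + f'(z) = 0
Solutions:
 f(z) = C1 + 2*exp(3*z)/3


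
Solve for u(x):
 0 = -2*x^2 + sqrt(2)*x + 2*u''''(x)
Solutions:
 u(x) = C1 + C2*x + C3*x^2 + C4*x^3 + x^6/360 - sqrt(2)*x^5/240


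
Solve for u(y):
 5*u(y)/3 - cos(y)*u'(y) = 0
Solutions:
 u(y) = C1*(sin(y) + 1)^(5/6)/(sin(y) - 1)^(5/6)


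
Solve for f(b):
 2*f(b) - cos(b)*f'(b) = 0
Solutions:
 f(b) = C1*(sin(b) + 1)/(sin(b) - 1)


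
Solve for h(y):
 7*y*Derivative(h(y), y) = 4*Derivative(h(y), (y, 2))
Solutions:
 h(y) = C1 + C2*erfi(sqrt(14)*y/4)


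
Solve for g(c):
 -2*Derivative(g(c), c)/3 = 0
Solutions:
 g(c) = C1


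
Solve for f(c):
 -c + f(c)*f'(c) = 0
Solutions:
 f(c) = -sqrt(C1 + c^2)
 f(c) = sqrt(C1 + c^2)


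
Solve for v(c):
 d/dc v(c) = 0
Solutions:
 v(c) = C1


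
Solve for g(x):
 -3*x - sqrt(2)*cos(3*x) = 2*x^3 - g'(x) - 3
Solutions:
 g(x) = C1 + x^4/2 + 3*x^2/2 - 3*x + sqrt(2)*sin(3*x)/3


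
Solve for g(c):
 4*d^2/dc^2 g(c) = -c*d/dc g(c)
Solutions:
 g(c) = C1 + C2*erf(sqrt(2)*c/4)


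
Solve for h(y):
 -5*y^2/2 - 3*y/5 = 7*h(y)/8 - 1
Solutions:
 h(y) = -20*y^2/7 - 24*y/35 + 8/7


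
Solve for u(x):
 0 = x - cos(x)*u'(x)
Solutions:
 u(x) = C1 + Integral(x/cos(x), x)


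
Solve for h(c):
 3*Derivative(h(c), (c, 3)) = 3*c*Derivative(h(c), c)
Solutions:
 h(c) = C1 + Integral(C2*airyai(c) + C3*airybi(c), c)


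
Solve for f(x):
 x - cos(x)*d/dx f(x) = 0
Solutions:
 f(x) = C1 + Integral(x/cos(x), x)


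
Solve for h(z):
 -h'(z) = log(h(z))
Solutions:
 li(h(z)) = C1 - z


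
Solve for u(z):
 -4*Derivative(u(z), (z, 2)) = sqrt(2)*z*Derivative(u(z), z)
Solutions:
 u(z) = C1 + C2*erf(2^(3/4)*z/4)


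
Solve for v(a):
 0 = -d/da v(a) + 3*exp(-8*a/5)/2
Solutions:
 v(a) = C1 - 15*exp(-8*a/5)/16


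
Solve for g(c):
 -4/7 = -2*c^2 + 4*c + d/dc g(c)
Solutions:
 g(c) = C1 + 2*c^3/3 - 2*c^2 - 4*c/7


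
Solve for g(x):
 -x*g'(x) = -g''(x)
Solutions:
 g(x) = C1 + C2*erfi(sqrt(2)*x/2)


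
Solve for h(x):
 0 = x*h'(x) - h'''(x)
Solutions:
 h(x) = C1 + Integral(C2*airyai(x) + C3*airybi(x), x)


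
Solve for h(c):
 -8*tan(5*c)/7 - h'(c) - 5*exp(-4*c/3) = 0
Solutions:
 h(c) = C1 - 4*log(tan(5*c)^2 + 1)/35 + 15*exp(-4*c/3)/4


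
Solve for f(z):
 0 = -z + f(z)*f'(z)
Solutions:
 f(z) = -sqrt(C1 + z^2)
 f(z) = sqrt(C1 + z^2)


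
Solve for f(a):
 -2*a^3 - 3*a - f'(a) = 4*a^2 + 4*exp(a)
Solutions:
 f(a) = C1 - a^4/2 - 4*a^3/3 - 3*a^2/2 - 4*exp(a)


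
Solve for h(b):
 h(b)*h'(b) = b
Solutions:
 h(b) = -sqrt(C1 + b^2)
 h(b) = sqrt(C1 + b^2)


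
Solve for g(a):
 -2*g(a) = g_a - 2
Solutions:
 g(a) = C1*exp(-2*a) + 1


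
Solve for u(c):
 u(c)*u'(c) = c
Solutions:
 u(c) = -sqrt(C1 + c^2)
 u(c) = sqrt(C1 + c^2)


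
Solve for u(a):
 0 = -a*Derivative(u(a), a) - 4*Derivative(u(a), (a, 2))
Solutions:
 u(a) = C1 + C2*erf(sqrt(2)*a/4)


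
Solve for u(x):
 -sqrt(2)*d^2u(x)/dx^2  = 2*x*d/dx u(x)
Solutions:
 u(x) = C1 + C2*erf(2^(3/4)*x/2)


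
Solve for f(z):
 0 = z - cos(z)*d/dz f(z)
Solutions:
 f(z) = C1 + Integral(z/cos(z), z)


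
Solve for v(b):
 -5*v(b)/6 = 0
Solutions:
 v(b) = 0


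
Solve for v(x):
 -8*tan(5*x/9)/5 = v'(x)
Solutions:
 v(x) = C1 + 72*log(cos(5*x/9))/25


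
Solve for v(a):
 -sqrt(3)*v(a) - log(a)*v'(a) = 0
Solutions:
 v(a) = C1*exp(-sqrt(3)*li(a))


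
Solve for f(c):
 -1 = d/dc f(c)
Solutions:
 f(c) = C1 - c


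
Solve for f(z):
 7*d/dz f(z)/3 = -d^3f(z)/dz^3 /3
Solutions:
 f(z) = C1 + C2*sin(sqrt(7)*z) + C3*cos(sqrt(7)*z)


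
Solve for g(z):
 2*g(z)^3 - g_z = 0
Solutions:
 g(z) = -sqrt(2)*sqrt(-1/(C1 + 2*z))/2
 g(z) = sqrt(2)*sqrt(-1/(C1 + 2*z))/2


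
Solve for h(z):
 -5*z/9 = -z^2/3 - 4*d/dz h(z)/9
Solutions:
 h(z) = C1 - z^3/4 + 5*z^2/8


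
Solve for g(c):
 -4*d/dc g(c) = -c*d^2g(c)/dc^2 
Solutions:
 g(c) = C1 + C2*c^5


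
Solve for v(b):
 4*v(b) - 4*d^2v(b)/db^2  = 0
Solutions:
 v(b) = C1*exp(-b) + C2*exp(b)


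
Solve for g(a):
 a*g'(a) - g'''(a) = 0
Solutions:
 g(a) = C1 + Integral(C2*airyai(a) + C3*airybi(a), a)


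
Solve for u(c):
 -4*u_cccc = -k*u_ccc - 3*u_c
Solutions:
 u(c) = C1 + C2*exp(c*(-k^2/(-k^3 + sqrt(-k^6 + (k^3 + 648)^2) - 648)^(1/3) + k - (-k^3 + sqrt(-k^6 + (k^3 + 648)^2) - 648)^(1/3))/12) + C3*exp(c*(-4*k^2/((-1 + sqrt(3)*I)*(-k^3 + sqrt(-k^6 + (k^3 + 648)^2) - 648)^(1/3)) + 2*k + (-k^3 + sqrt(-k^6 + (k^3 + 648)^2) - 648)^(1/3) - sqrt(3)*I*(-k^3 + sqrt(-k^6 + (k^3 + 648)^2) - 648)^(1/3))/24) + C4*exp(c*(4*k^2/((1 + sqrt(3)*I)*(-k^3 + sqrt(-k^6 + (k^3 + 648)^2) - 648)^(1/3)) + 2*k + (-k^3 + sqrt(-k^6 + (k^3 + 648)^2) - 648)^(1/3) + sqrt(3)*I*(-k^3 + sqrt(-k^6 + (k^3 + 648)^2) - 648)^(1/3))/24)


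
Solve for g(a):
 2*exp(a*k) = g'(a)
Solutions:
 g(a) = C1 + 2*exp(a*k)/k


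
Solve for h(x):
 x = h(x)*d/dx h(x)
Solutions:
 h(x) = -sqrt(C1 + x^2)
 h(x) = sqrt(C1 + x^2)


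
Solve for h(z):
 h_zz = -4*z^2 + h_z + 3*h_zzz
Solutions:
 h(z) = C1 + 4*z^3/3 + 4*z^2 - 16*z + (C2*sin(sqrt(11)*z/6) + C3*cos(sqrt(11)*z/6))*exp(z/6)


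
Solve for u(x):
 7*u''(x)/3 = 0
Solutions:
 u(x) = C1 + C2*x


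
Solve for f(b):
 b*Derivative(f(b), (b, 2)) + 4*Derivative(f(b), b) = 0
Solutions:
 f(b) = C1 + C2/b^3


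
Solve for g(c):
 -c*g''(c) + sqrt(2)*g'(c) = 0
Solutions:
 g(c) = C1 + C2*c^(1 + sqrt(2))


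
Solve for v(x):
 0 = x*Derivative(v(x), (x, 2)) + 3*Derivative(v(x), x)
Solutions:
 v(x) = C1 + C2/x^2


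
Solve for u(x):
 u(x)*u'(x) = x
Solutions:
 u(x) = -sqrt(C1 + x^2)
 u(x) = sqrt(C1 + x^2)


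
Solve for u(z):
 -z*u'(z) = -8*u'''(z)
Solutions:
 u(z) = C1 + Integral(C2*airyai(z/2) + C3*airybi(z/2), z)


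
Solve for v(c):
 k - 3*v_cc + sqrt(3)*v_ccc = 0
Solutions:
 v(c) = C1 + C2*c + C3*exp(sqrt(3)*c) + c^2*k/6


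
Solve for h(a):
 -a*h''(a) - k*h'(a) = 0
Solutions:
 h(a) = C1 + a^(1 - re(k))*(C2*sin(log(a)*Abs(im(k))) + C3*cos(log(a)*im(k)))


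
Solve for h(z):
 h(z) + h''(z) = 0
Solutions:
 h(z) = C1*sin(z) + C2*cos(z)


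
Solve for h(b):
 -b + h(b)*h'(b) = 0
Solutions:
 h(b) = -sqrt(C1 + b^2)
 h(b) = sqrt(C1 + b^2)


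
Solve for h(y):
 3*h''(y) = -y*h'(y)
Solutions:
 h(y) = C1 + C2*erf(sqrt(6)*y/6)


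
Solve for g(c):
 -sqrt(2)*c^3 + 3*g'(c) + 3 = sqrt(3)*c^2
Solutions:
 g(c) = C1 + sqrt(2)*c^4/12 + sqrt(3)*c^3/9 - c


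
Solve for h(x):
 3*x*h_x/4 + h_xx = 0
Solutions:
 h(x) = C1 + C2*erf(sqrt(6)*x/4)


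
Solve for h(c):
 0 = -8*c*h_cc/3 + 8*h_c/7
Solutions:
 h(c) = C1 + C2*c^(10/7)


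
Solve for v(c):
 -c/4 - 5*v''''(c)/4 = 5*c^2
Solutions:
 v(c) = C1 + C2*c + C3*c^2 + C4*c^3 - c^6/90 - c^5/600


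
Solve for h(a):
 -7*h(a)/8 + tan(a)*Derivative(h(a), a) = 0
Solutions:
 h(a) = C1*sin(a)^(7/8)


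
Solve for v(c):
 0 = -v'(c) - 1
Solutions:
 v(c) = C1 - c


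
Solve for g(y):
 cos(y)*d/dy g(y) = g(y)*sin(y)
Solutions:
 g(y) = C1/cos(y)


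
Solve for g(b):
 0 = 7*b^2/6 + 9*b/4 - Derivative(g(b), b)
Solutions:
 g(b) = C1 + 7*b^3/18 + 9*b^2/8


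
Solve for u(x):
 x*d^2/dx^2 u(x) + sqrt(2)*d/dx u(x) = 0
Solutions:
 u(x) = C1 + C2*x^(1 - sqrt(2))


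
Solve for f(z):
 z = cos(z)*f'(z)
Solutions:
 f(z) = C1 + Integral(z/cos(z), z)


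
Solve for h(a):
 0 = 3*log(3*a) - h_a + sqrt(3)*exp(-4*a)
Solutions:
 h(a) = C1 + 3*a*log(a) + 3*a*(-1 + log(3)) - sqrt(3)*exp(-4*a)/4


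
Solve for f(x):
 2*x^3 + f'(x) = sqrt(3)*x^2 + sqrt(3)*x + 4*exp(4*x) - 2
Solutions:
 f(x) = C1 - x^4/2 + sqrt(3)*x^3/3 + sqrt(3)*x^2/2 - 2*x + exp(4*x)


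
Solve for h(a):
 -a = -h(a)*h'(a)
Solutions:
 h(a) = -sqrt(C1 + a^2)
 h(a) = sqrt(C1 + a^2)


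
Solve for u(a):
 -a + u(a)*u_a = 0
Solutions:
 u(a) = -sqrt(C1 + a^2)
 u(a) = sqrt(C1 + a^2)


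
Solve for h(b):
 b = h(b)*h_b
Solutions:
 h(b) = -sqrt(C1 + b^2)
 h(b) = sqrt(C1 + b^2)


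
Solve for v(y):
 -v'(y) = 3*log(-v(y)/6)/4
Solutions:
 4*Integral(1/(log(-_y) - log(6)), (_y, v(y)))/3 = C1 - y


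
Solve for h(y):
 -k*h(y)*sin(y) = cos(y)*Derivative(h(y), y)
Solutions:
 h(y) = C1*exp(k*log(cos(y)))


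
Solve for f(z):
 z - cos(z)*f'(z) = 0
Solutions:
 f(z) = C1 + Integral(z/cos(z), z)


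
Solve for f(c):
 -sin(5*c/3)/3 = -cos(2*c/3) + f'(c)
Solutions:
 f(c) = C1 + 3*sin(2*c/3)/2 + cos(5*c/3)/5


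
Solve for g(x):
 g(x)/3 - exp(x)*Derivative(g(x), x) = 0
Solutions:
 g(x) = C1*exp(-exp(-x)/3)


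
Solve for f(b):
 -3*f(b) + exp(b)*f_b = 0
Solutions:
 f(b) = C1*exp(-3*exp(-b))


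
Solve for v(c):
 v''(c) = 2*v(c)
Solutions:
 v(c) = C1*exp(-sqrt(2)*c) + C2*exp(sqrt(2)*c)


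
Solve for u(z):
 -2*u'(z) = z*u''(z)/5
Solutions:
 u(z) = C1 + C2/z^9


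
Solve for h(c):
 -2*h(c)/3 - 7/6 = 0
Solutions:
 h(c) = -7/4


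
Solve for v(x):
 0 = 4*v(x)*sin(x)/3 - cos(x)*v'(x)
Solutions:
 v(x) = C1/cos(x)^(4/3)


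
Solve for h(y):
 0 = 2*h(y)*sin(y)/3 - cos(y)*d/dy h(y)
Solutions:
 h(y) = C1/cos(y)^(2/3)


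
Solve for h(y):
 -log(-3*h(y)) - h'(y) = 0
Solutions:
 Integral(1/(log(-_y) + log(3)), (_y, h(y))) = C1 - y


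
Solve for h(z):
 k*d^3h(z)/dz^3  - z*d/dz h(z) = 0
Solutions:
 h(z) = C1 + Integral(C2*airyai(z*(1/k)^(1/3)) + C3*airybi(z*(1/k)^(1/3)), z)


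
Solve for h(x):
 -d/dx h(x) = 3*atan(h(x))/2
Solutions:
 Integral(1/atan(_y), (_y, h(x))) = C1 - 3*x/2


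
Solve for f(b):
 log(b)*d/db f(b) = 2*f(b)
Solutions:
 f(b) = C1*exp(2*li(b))


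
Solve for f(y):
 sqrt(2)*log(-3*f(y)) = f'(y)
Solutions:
 -sqrt(2)*Integral(1/(log(-_y) + log(3)), (_y, f(y)))/2 = C1 - y


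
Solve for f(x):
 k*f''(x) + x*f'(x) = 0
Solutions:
 f(x) = C1 + C2*sqrt(k)*erf(sqrt(2)*x*sqrt(1/k)/2)


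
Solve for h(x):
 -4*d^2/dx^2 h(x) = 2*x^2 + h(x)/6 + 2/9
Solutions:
 h(x) = C1*sin(sqrt(6)*x/12) + C2*cos(sqrt(6)*x/12) - 12*x^2 + 1724/3


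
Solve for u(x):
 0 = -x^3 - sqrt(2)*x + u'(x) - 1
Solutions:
 u(x) = C1 + x^4/4 + sqrt(2)*x^2/2 + x


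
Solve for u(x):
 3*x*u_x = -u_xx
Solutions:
 u(x) = C1 + C2*erf(sqrt(6)*x/2)


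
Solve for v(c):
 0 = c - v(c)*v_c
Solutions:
 v(c) = -sqrt(C1 + c^2)
 v(c) = sqrt(C1 + c^2)


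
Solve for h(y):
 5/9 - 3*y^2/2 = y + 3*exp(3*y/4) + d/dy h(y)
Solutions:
 h(y) = C1 - y^3/2 - y^2/2 + 5*y/9 - 4*exp(3*y/4)


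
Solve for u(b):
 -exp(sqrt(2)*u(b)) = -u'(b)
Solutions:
 u(b) = sqrt(2)*(2*log(-1/(C1 + b)) - log(2))/4


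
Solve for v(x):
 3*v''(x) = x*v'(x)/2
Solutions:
 v(x) = C1 + C2*erfi(sqrt(3)*x/6)


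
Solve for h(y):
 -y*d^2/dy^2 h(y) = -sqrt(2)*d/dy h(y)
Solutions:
 h(y) = C1 + C2*y^(1 + sqrt(2))


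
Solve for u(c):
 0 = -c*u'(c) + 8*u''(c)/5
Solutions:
 u(c) = C1 + C2*erfi(sqrt(5)*c/4)


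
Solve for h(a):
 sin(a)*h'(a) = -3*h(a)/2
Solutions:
 h(a) = C1*(cos(a) + 1)^(3/4)/(cos(a) - 1)^(3/4)


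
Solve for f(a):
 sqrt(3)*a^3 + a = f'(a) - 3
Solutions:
 f(a) = C1 + sqrt(3)*a^4/4 + a^2/2 + 3*a


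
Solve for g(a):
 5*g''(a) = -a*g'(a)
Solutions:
 g(a) = C1 + C2*erf(sqrt(10)*a/10)


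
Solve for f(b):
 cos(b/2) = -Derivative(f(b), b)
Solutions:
 f(b) = C1 - 2*sin(b/2)


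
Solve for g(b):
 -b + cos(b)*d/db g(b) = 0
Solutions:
 g(b) = C1 + Integral(b/cos(b), b)


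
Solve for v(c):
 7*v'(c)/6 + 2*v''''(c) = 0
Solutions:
 v(c) = C1 + C4*exp(c*(-126^(1/3) + 3*14^(1/3)*3^(2/3))/24)*sin(14^(1/3)*3^(1/6)*c/4) + C5*exp(c*(-126^(1/3) + 3*14^(1/3)*3^(2/3))/24)*cos(14^(1/3)*3^(1/6)*c/4) + C6*exp(-c*(126^(1/3) + 3*14^(1/3)*3^(2/3))/24) + (C2*sin(14^(1/3)*3^(1/6)*c/4) + C3*cos(14^(1/3)*3^(1/6)*c/4))*exp(126^(1/3)*c/12)


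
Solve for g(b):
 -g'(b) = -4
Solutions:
 g(b) = C1 + 4*b


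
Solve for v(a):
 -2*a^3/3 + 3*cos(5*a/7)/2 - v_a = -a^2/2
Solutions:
 v(a) = C1 - a^4/6 + a^3/6 + 21*sin(5*a/7)/10


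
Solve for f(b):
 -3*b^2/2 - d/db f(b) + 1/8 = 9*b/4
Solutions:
 f(b) = C1 - b^3/2 - 9*b^2/8 + b/8


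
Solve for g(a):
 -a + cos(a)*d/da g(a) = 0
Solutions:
 g(a) = C1 + Integral(a/cos(a), a)


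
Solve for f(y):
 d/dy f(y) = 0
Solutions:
 f(y) = C1


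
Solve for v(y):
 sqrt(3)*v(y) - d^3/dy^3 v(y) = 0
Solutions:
 v(y) = C3*exp(3^(1/6)*y) + (C1*sin(3^(2/3)*y/2) + C2*cos(3^(2/3)*y/2))*exp(-3^(1/6)*y/2)


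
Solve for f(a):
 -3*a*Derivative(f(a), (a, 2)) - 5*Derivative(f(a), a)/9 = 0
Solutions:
 f(a) = C1 + C2*a^(22/27)


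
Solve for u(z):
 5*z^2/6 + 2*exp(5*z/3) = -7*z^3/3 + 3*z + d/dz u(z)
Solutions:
 u(z) = C1 + 7*z^4/12 + 5*z^3/18 - 3*z^2/2 + 6*exp(5*z/3)/5


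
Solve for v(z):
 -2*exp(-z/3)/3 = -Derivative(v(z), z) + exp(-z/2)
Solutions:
 v(z) = C1 - 2*exp(-z/2) - 2*exp(-z/3)


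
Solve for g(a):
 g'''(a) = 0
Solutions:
 g(a) = C1 + C2*a + C3*a^2


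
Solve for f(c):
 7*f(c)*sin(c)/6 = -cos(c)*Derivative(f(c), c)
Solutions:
 f(c) = C1*cos(c)^(7/6)


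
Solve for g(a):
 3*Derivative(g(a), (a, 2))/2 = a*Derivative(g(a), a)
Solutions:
 g(a) = C1 + C2*erfi(sqrt(3)*a/3)


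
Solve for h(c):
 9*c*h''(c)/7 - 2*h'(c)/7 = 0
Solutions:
 h(c) = C1 + C2*c^(11/9)


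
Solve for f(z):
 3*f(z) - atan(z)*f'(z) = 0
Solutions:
 f(z) = C1*exp(3*Integral(1/atan(z), z))


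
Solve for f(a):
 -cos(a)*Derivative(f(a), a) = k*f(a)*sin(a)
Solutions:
 f(a) = C1*exp(k*log(cos(a)))


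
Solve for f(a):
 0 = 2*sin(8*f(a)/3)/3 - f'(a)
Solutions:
 -2*a/3 + 3*log(cos(8*f(a)/3) - 1)/16 - 3*log(cos(8*f(a)/3) + 1)/16 = C1


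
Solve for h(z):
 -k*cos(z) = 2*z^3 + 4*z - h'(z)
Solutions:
 h(z) = C1 + k*sin(z) + z^4/2 + 2*z^2


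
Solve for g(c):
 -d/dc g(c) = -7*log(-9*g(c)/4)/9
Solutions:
 -9*Integral(1/(log(-_y) - 2*log(2) + 2*log(3)), (_y, g(c)))/7 = C1 - c


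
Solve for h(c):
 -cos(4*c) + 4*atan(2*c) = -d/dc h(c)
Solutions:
 h(c) = C1 - 4*c*atan(2*c) + log(4*c^2 + 1) + sin(4*c)/4


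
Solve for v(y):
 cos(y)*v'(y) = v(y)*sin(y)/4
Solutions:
 v(y) = C1/cos(y)^(1/4)


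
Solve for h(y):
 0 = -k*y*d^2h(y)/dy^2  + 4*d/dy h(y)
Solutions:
 h(y) = C1 + y^(((re(k) + 4)*re(k) + im(k)^2)/(re(k)^2 + im(k)^2))*(C2*sin(4*log(y)*Abs(im(k))/(re(k)^2 + im(k)^2)) + C3*cos(4*log(y)*im(k)/(re(k)^2 + im(k)^2)))


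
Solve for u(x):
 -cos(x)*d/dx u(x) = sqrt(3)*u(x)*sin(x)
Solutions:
 u(x) = C1*cos(x)^(sqrt(3))


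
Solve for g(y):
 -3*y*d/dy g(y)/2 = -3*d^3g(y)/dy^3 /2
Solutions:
 g(y) = C1 + Integral(C2*airyai(y) + C3*airybi(y), y)


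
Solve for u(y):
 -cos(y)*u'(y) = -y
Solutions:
 u(y) = C1 + Integral(y/cos(y), y)


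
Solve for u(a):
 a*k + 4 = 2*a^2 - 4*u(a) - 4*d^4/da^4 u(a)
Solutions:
 u(a) = a^2/2 - a*k/4 + (C1*sin(sqrt(2)*a/2) + C2*cos(sqrt(2)*a/2))*exp(-sqrt(2)*a/2) + (C3*sin(sqrt(2)*a/2) + C4*cos(sqrt(2)*a/2))*exp(sqrt(2)*a/2) - 1


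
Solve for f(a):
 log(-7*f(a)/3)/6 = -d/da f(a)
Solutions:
 6*Integral(1/(log(-_y) - log(3) + log(7)), (_y, f(a))) = C1 - a


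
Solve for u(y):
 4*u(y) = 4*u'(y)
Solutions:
 u(y) = C1*exp(y)


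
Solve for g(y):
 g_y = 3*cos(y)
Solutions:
 g(y) = C1 + 3*sin(y)


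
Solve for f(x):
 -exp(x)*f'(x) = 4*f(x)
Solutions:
 f(x) = C1*exp(4*exp(-x))


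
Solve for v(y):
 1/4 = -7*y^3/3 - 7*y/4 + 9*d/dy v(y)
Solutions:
 v(y) = C1 + 7*y^4/108 + 7*y^2/72 + y/36


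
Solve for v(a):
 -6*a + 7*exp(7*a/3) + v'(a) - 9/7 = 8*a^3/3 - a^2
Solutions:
 v(a) = C1 + 2*a^4/3 - a^3/3 + 3*a^2 + 9*a/7 - 3*exp(7*a/3)


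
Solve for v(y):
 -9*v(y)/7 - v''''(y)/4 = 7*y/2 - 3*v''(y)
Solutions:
 v(y) = C1*exp(-y*sqrt(6 - 6*sqrt(42)/7)) + C2*exp(y*sqrt(6 - 6*sqrt(42)/7)) + C3*exp(-y*sqrt(6*sqrt(42)/7 + 6)) + C4*exp(y*sqrt(6*sqrt(42)/7 + 6)) - 49*y/18


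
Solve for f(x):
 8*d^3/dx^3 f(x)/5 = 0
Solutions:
 f(x) = C1 + C2*x + C3*x^2


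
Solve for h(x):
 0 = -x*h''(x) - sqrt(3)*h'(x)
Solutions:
 h(x) = C1 + C2*x^(1 - sqrt(3))


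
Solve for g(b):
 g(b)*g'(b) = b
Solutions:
 g(b) = -sqrt(C1 + b^2)
 g(b) = sqrt(C1 + b^2)


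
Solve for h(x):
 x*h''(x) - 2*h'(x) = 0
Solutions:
 h(x) = C1 + C2*x^3


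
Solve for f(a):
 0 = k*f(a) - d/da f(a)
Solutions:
 f(a) = C1*exp(a*k)


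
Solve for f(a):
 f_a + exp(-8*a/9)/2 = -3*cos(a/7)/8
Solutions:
 f(a) = C1 - 21*sin(a/7)/8 + 9*exp(-8*a/9)/16


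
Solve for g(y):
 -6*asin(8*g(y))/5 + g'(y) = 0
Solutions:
 Integral(1/asin(8*_y), (_y, g(y))) = C1 + 6*y/5


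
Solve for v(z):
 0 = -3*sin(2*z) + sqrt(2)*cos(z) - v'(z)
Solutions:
 v(z) = C1 + sqrt(2)*sin(z) + 3*cos(2*z)/2


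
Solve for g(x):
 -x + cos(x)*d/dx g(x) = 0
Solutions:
 g(x) = C1 + Integral(x/cos(x), x)


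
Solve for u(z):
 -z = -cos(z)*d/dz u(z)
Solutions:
 u(z) = C1 + Integral(z/cos(z), z)


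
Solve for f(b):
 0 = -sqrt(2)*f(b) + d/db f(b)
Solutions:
 f(b) = C1*exp(sqrt(2)*b)


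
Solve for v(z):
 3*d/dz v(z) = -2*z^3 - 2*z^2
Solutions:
 v(z) = C1 - z^4/6 - 2*z^3/9


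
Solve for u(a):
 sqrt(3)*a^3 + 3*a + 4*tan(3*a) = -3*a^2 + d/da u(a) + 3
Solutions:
 u(a) = C1 + sqrt(3)*a^4/4 + a^3 + 3*a^2/2 - 3*a - 4*log(cos(3*a))/3


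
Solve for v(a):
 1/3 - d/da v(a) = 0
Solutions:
 v(a) = C1 + a/3


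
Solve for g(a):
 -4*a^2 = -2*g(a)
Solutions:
 g(a) = 2*a^2


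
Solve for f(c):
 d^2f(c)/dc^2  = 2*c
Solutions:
 f(c) = C1 + C2*c + c^3/3


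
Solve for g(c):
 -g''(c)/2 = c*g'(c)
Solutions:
 g(c) = C1 + C2*erf(c)


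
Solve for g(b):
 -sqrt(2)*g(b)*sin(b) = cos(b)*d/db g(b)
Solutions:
 g(b) = C1*cos(b)^(sqrt(2))
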